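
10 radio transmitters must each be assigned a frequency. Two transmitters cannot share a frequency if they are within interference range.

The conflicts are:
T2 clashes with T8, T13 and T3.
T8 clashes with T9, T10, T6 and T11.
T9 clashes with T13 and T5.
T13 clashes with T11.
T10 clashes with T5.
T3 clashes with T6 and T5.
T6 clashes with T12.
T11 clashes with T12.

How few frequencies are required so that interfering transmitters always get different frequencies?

The cycle T5-T9-T13-T2-T3-T5 has odd length 5, so it cannot be 2-colored; at least 3 frequencies are needed.
3 frequencies suffice: T2=2, T8=1, T9=2, T13=1, T10=2, T3=3, T6=2, T5=1, T11=2, T12=1. No two conflicting transmitters share a frequency.

3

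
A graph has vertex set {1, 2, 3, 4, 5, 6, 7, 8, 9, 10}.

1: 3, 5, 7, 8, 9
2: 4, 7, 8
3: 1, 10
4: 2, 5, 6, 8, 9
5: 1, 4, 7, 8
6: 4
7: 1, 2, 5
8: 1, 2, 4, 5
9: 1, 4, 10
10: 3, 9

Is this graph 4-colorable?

Yes

The chromatic number is 3. 4, 5, 8 are pairwise adjacent, so at least 3 colors are needed.
A valid assignment using 3 colors: 1=red, 2=blue, 3=blue, 4=red, 5=blue, 6=blue, 7=green, 8=green, 9=blue, 10=red.
Since 4 ≥ 3, a proper 4-coloring certainly exists.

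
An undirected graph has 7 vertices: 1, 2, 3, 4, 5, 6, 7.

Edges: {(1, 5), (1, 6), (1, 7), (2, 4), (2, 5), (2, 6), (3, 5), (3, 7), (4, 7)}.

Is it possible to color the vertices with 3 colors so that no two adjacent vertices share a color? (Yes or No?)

The chromatic number is 3. The cycle 2-5-1-7-4-2 has odd length 5, so it cannot be 2-colored; at least 3 colors are needed.
3 colors suffice: 1=red, 2=red, 3=red, 4=green, 5=blue, 6=blue, 7=blue.
That is already a proper 3-coloring.

Yes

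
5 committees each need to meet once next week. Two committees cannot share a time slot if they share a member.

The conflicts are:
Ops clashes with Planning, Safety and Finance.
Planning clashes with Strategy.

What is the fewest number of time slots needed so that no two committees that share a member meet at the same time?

Ops and Finance conflict, so at least 2 time slots are needed.
2 time slots suffice: time slot 1 → {Ops, Strategy}; time slot 2 → {Planning, Safety, Finance}. No two conflicting committees share a time slot.

2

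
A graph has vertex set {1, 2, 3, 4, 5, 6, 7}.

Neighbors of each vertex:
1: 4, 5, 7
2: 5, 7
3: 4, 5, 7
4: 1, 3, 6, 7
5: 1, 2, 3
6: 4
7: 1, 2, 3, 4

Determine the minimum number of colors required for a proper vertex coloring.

1, 4, 7 are mutually adjacent, so at least 3 colors are needed.
3 colors suffice: color red → {4, 5}; color blue → {6, 7}; color green → {1, 2, 3}. No two adjacent vertices share a color.

3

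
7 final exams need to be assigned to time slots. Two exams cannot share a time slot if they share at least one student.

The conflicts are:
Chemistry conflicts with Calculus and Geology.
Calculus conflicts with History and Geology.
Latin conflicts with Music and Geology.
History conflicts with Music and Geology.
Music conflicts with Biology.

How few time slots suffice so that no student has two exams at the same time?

3

Chemistry, Calculus, Geology all conflict with each other, so at least 3 time slots are needed.
A valid assignment using 3 time slots: Chemistry=3, Calculus=2, Latin=2, History=3, Music=1, Geology=1, Biology=2. Each listed conflict is separated.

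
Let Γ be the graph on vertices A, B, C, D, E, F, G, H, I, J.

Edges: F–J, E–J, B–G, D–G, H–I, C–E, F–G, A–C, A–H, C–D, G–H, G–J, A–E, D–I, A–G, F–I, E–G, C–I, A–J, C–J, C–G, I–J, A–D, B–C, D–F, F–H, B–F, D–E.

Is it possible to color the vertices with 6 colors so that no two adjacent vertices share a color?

Yes

The chromatic number is 5. A, C, E, G, J are mutually adjacent (a clique of size 5), so at least 5 colors are needed.
5 colors suffice: A=4, B=3, C=2, D=3, E=5, F=2, G=1, H=3, I=1, J=3.
Since 6 ≥ 5, a proper 6-coloring certainly exists.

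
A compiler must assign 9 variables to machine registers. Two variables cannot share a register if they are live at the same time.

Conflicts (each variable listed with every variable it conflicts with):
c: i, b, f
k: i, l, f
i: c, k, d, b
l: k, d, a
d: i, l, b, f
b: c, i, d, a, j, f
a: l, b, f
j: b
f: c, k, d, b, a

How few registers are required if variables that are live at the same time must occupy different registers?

3

c, b, f are mutually in conflict, so at least 3 registers are needed.
3 registers suffice: c=3, k=1, i=2, l=2, d=3, b=1, a=3, j=2, f=2. Each listed conflict is separated.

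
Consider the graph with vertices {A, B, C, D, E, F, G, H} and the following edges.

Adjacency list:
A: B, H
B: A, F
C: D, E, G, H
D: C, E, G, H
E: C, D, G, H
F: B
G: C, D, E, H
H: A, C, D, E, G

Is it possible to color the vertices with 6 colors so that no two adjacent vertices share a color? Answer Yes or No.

Yes

The chromatic number is 5. C, D, E, G, H are mutually adjacent (a clique of size 5), so at least 5 colors are needed.
5 colors suffice: color red → {B, H}; color blue → {A, F, G}; color green → {D}; color yellow → {E}; color purple → {C}.
Since 6 ≥ 5, a proper 6-coloring certainly exists.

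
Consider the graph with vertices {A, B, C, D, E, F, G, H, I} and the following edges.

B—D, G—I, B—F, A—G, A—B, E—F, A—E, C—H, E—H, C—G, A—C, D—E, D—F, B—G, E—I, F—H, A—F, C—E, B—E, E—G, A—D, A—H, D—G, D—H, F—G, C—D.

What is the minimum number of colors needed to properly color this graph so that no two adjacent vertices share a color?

A, B, D, E, F, G are pairwise adjacent (a clique of size 6), so at least 6 colors are needed.
6 colors suffice: A=3, B=6, C=5, D=2, E=1, F=5, G=4, H=4, I=2. Each edge has distinct colors on its endpoints.

6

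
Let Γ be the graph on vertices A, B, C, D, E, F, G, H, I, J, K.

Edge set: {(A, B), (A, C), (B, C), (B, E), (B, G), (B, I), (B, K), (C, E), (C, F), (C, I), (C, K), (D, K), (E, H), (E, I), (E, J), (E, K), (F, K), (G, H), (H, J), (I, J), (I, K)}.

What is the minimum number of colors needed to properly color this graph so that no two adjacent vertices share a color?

B, C, E, I, K are mutually adjacent (a clique of size 5), so at least 5 colors are needed.
5 colors suffice: color red → {B, D, F, H}; color blue → {A, E, G}; color green → {C, J}; color yellow → {K}; color purple → {I}. Each edge has distinct colors on its endpoints.

5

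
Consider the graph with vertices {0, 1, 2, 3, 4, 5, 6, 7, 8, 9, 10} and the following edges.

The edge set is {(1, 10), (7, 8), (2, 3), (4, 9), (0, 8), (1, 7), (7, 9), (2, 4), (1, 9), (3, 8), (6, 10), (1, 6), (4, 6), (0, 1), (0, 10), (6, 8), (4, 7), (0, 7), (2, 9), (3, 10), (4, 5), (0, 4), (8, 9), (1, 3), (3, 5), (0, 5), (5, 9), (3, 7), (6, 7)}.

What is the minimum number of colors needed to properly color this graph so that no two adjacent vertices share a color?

0, 1, 7 are pairwise adjacent, so at least 3 colors are needed.
3 colors suffice: color red → {2, 5, 7, 10}; color blue → {0, 3, 6, 9}; color green → {1, 4, 8}. Each edge has distinct colors on its endpoints.

3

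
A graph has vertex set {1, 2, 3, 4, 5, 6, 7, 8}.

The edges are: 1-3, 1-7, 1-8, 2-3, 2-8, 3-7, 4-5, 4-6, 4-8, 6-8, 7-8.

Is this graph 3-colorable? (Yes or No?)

Yes

The chromatic number is 3. 1, 3, 7 form a triangle, so at least 3 colors are needed.
A valid assignment using 3 colors: 1=green, 2=blue, 3=red, 4=blue, 5=red, 6=green, 7=blue, 8=red.
That is already a proper 3-coloring.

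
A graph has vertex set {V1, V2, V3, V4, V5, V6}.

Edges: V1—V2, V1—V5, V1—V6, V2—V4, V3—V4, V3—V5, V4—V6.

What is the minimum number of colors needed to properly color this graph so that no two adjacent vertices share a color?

The cycle V1-V5-V3-V4-V6-V1 has odd length 5, so it cannot be 2-colored; at least 3 colors are needed.
3 colors suffice: V1=1, V2=2, V3=2, V4=1, V5=3, V6=2. Every edge joins two different colors.

3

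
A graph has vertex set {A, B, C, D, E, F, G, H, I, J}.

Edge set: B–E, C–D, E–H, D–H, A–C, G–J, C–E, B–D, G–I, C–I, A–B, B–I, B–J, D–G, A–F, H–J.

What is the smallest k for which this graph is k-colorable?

2

A and B are adjacent, so at least 2 colors are needed.
2 colors suffice: color red → {B, C, F, G, H}; color blue → {A, D, E, I, J}. Every edge joins two different colors.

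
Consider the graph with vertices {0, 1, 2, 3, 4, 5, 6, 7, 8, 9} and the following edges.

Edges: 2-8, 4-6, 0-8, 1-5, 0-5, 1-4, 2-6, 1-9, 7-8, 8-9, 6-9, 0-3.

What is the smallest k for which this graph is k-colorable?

The cycle 1-9-8-0-5-1 has odd length 5, so it cannot be 2-colored; at least 3 colors are needed.
3 colors suffice: color a → {1, 3, 6, 8}; color b → {0, 2, 4, 7, 9}; color c → {5}. No two adjacent vertices share a color.

3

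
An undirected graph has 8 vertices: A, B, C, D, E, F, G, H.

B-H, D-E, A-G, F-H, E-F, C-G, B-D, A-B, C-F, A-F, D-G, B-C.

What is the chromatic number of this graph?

3

The cycle D-E-F-C-B-D has odd length 5, so it cannot be 2-colored; at least 3 colors are needed.
3 colors suffice: color 1 → {B, F, G}; color 2 → {A, C, D, H}; color 3 → {E}. Each edge has distinct colors on its endpoints.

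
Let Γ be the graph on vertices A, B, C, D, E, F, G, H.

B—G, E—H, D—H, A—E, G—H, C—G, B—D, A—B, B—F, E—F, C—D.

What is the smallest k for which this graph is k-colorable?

The cycle H-G-B-A-E-H has odd length 5, so it cannot be 2-colored; at least 3 colors are needed.
One proper 3-coloring: A=2, B=1, C=1, D=2, E=1, F=2, G=2, H=3. No two adjacent vertices share a color.

3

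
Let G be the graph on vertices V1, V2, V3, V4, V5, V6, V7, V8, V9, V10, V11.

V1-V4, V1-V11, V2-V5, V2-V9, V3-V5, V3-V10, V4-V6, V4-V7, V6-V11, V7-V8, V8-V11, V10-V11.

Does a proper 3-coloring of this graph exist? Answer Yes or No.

The chromatic number is 3. The cycle V11-V6-V4-V7-V8-V11 has odd length 5, so it cannot be 2-colored; at least 3 colors are needed.
3 colors suffice: color R → {V2, V3, V4, V11}; color B → {V1, V5, V6, V7, V9, V10}; color G → {V8}.
That is already a proper 3-coloring.

Yes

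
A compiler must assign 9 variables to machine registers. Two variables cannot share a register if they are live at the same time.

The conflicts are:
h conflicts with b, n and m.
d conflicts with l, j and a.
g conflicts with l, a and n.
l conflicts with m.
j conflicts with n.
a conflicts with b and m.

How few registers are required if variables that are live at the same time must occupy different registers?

3

The cycle g-n-h-m-l-g has odd length 5, so it cannot be 2-colored; at least 3 registers are needed.
3 registers suffice: register 1 → {h, l, j, a}; register 2 → {d, b, n, m}; register 3 → {g}. Every pair that conflicts lands in different registers.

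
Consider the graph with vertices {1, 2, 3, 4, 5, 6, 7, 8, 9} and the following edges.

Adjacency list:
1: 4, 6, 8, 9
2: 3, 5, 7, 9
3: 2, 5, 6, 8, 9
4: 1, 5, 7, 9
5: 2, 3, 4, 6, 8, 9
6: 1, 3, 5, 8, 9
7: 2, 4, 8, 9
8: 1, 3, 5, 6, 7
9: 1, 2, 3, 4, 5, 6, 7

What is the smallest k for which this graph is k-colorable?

3, 5, 6, 9 form a clique, so at least 4 colors are needed.
4 colors suffice: color red → {8, 9}; color blue → {1, 5, 7}; color green → {3, 4}; color yellow → {2, 6}. Each edge has distinct colors on its endpoints.

4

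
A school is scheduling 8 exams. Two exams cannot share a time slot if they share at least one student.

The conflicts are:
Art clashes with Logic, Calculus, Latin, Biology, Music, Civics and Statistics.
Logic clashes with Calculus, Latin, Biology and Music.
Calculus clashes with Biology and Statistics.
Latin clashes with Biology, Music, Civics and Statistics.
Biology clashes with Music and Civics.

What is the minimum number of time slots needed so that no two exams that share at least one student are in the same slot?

Art, Logic, Latin, Biology, Music pairwise conflict, so at least 5 time slots are needed.
A valid assignment using 5 time slots: Art=1, Logic=4, Calculus=2, Latin=2, Biology=3, Music=5, Civics=4, Statistics=3. No two conflicting exams share a time slot.

5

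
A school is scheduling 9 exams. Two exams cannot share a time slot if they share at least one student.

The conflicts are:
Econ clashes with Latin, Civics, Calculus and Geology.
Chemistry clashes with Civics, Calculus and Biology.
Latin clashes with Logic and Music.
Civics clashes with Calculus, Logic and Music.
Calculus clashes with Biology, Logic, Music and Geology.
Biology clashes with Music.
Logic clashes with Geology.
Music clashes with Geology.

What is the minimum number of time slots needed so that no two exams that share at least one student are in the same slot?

3

Civics, Calculus, Logic pairwise conflict, so at least 3 time slots are needed.
3 time slots suffice: time slot 1 → {Latin, Calculus}; time slot 2 → {Econ, Chemistry, Logic, Music}; time slot 3 → {Civics, Biology, Geology}. Every pair that conflicts lands in different time slots.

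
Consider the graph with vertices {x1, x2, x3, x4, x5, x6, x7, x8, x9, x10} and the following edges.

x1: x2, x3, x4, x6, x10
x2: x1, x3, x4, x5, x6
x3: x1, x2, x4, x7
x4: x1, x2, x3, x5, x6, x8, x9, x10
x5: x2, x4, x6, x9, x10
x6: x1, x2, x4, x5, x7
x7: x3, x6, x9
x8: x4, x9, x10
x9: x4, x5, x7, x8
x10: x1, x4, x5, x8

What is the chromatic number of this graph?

x1, x2, x3, x4 are mutually adjacent (a clique of size 4), so at least 4 colors are needed.
One proper 4-coloring: x1=3, x2=2, x3=4, x4=1, x5=3, x6=4, x7=1, x8=3, x9=2, x10=2. No two adjacent vertices share a color.

4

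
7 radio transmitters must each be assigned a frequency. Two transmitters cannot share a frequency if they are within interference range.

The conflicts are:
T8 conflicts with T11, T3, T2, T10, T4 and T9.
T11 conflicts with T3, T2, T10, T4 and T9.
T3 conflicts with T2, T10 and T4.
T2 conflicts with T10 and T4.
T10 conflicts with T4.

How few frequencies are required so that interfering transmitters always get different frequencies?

6

T8, T11, T3, T2, T10, T4 pairwise conflict, so at least 6 frequencies are needed.
6 frequencies suffice: frequency 1 → {T8}; frequency 2 → {T11}; frequency 3 → {T4, T9}; frequency 4 → {T3}; frequency 5 → {T10}; frequency 6 → {T2}. Every pair that conflicts lands in different frequencies.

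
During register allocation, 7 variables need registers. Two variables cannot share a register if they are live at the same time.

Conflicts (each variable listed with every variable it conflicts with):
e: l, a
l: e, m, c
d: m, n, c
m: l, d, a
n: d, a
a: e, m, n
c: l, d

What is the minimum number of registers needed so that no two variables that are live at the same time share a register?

2

l and c conflict, so at least 2 registers are needed.
2 registers suffice: register 1 → {e, m, n, c}; register 2 → {l, d, a}. No two conflicting variables share a register.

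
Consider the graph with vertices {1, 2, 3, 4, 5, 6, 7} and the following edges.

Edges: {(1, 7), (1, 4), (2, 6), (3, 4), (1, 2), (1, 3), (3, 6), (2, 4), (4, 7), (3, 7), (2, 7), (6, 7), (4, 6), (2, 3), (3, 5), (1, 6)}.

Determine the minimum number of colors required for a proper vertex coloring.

1, 2, 3, 4, 6, 7 form a clique, so at least 6 colors are needed.
6 colors suffice: color a → {3}; color b → {2, 5}; color c → {4}; color d → {1}; color e → {6}; color f → {7}. No two adjacent vertices share a color.

6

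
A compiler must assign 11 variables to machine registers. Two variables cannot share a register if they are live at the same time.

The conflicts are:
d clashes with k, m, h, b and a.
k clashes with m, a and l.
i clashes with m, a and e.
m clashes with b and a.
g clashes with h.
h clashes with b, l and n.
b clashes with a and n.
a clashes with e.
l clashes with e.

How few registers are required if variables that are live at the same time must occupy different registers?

4

d, m, b, a are mutually in conflict, so at least 4 registers are needed.
4 registers suffice: register 1 → {h, a}; register 2 → {d, g, e, n}; register 3 → {k, i, b}; register 4 → {m, l}. No two conflicting variables share a register.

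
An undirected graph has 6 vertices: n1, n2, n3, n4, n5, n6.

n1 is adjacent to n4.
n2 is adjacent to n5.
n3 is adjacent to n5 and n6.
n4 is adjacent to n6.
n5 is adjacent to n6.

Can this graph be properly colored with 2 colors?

n3, n5, n6 are mutually adjacent, so at least 3 colors are needed.
So 2 colors are not enough.

No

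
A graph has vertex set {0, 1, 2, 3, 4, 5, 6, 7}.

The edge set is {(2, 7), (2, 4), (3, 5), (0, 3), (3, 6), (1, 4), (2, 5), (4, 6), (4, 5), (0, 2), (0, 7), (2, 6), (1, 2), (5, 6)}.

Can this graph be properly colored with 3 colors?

No

2, 4, 5, 6 form a clique, so at least 4 colors are needed.
So 3 colors are not enough.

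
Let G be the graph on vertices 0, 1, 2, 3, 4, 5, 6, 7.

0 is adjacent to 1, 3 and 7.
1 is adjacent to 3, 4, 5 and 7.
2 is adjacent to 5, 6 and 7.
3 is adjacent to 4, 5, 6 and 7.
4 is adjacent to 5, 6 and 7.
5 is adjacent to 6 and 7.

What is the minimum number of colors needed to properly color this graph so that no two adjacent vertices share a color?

1, 3, 4, 5, 7 are pairwise adjacent (a clique of size 5), so at least 5 colors are needed.
5 colors suffice: 0=b, 1=d, 2=c, 3=c, 4=e, 5=b, 6=a, 7=a. No two adjacent vertices share a color.

5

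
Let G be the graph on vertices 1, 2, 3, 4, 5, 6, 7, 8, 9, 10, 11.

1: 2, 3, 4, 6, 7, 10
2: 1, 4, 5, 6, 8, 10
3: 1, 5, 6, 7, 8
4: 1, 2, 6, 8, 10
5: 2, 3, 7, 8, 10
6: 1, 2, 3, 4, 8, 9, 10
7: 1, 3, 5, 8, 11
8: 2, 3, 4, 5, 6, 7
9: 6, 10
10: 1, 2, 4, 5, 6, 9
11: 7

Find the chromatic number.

5

1, 2, 4, 6, 10 are mutually adjacent (a clique of size 5), so at least 5 colors are needed.
One proper 5-coloring: 1=d, 2=c, 3=c, 4=e, 5=a, 6=a, 7=e, 8=b, 9=c, 10=b, 11=a. No two adjacent vertices share a color.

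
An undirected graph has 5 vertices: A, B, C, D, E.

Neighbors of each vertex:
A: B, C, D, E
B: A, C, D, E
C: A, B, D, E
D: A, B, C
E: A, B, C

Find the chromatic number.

4

A, B, C, D are mutually adjacent (a clique of size 4), so at least 4 colors are needed.
4 colors suffice: color 1 → {C}; color 2 → {A}; color 3 → {B}; color 4 → {D, E}. Every edge joins two different colors.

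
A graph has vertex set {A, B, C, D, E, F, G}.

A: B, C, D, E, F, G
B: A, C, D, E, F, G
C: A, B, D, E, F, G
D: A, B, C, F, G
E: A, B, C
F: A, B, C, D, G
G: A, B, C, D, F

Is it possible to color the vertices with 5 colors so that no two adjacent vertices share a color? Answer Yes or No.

A, B, C, D, F, G are mutually adjacent (a clique of size 6), so at least 6 colors are needed.
So 5 colors are not enough.

No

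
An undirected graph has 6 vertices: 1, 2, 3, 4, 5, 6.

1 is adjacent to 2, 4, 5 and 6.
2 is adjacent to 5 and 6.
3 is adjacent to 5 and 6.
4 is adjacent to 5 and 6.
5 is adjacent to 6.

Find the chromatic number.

4

1, 2, 5, 6 are pairwise adjacent (a clique of size 4), so at least 4 colors are needed.
A valid assignment using 4 colors: 1=c, 2=d, 3=c, 4=d, 5=a, 6=b. No two adjacent vertices share a color.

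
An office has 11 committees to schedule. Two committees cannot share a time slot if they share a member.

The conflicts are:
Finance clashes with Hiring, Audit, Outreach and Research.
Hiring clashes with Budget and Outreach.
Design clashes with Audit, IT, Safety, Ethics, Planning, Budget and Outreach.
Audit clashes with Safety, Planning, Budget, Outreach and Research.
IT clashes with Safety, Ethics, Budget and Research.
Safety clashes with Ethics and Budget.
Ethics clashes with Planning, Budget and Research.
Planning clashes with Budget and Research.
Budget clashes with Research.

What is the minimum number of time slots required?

5

Design, IT, Safety, Ethics, Budget are mutually in conflict, so at least 5 time slots are needed.
A valid assignment using 5 time slots: Finance=1, Hiring=2, Design=2, Audit=3, IT=5, Safety=4, Ethics=3, Planning=4, Budget=1, Outreach=4, Research=2. Every pair that conflicts lands in different time slots.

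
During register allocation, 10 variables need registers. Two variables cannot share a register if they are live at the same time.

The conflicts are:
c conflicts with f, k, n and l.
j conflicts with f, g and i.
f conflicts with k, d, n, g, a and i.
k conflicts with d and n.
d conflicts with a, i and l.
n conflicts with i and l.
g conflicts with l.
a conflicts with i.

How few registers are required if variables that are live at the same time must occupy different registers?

4

f, d, a, i all conflict with each other, so at least 4 registers are needed.
4 registers suffice: c=4, j=3, f=1, k=2, d=3, n=3, g=2, a=4, i=2, l=1. Each listed conflict is separated.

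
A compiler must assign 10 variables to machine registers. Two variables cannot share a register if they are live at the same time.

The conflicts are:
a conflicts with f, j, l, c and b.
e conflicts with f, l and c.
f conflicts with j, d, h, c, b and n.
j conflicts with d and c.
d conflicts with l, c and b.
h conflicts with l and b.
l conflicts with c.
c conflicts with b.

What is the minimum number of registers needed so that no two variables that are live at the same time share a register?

4

a, f, j, c are mutually in conflict, so at least 4 registers are needed.
4 registers suffice: register 1 → {f, l}; register 2 → {h, c, n}; register 3 → {a, e, d}; register 4 → {j, b}. Each listed conflict is separated.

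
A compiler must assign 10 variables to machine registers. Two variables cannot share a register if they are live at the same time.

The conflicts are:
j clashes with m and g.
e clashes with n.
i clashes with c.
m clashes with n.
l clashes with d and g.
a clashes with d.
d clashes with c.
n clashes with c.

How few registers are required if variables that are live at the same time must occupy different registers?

The cycle l-d-c-n-m-j-g-l has odd length 7, so it cannot be 2-colored; at least 3 registers are needed.
Using 3 registers: j=1, e=1, i=2, m=3, l=1, a=1, d=2, n=2, c=1, g=2. No two conflicting variables share a register.

3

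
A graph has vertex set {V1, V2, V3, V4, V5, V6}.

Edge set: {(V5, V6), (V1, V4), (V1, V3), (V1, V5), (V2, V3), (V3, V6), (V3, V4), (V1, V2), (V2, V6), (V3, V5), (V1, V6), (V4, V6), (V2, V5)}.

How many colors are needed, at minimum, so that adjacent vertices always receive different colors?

V1, V2, V3, V5, V6 are mutually adjacent (a clique of size 5), so at least 5 colors are needed.
A valid assignment using 5 colors: V1=blue, V2=purple, V3=green, V4=yellow, V5=yellow, V6=red. No two adjacent vertices share a color.

5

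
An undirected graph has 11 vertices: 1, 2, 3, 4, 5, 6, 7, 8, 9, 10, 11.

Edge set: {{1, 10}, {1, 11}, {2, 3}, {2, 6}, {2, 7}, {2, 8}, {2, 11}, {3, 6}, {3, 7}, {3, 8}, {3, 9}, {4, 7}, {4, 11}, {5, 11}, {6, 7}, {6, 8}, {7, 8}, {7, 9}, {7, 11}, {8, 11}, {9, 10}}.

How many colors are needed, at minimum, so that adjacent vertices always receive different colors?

5

2, 3, 6, 7, 8 form a clique, so at least 5 colors are needed.
5 colors suffice: color red → {1, 5, 7}; color blue → {3, 10, 11}; color green → {2, 4, 9}; color yellow → {8}; color purple → {6}. Each edge has distinct colors on its endpoints.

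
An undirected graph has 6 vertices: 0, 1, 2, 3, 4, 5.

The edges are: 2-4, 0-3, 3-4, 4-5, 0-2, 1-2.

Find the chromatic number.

4 and 5 are adjacent, so at least 2 colors are needed.
2 colors suffice: color red → {2, 3, 5}; color blue → {0, 1, 4}. Every edge joins two different colors.

2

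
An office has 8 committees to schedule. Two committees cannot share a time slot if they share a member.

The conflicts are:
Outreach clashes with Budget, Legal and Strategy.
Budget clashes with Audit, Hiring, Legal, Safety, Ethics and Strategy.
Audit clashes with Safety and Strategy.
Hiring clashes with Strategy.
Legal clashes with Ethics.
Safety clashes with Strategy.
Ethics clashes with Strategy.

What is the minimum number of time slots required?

4

Budget, Audit, Safety, Strategy all conflict with each other, so at least 4 time slots are needed.
A valid assignment using 4 time slots: Outreach=3, Budget=1, Audit=3, Hiring=3, Legal=2, Safety=4, Ethics=3, Strategy=2. No two conflicting committees share a time slot.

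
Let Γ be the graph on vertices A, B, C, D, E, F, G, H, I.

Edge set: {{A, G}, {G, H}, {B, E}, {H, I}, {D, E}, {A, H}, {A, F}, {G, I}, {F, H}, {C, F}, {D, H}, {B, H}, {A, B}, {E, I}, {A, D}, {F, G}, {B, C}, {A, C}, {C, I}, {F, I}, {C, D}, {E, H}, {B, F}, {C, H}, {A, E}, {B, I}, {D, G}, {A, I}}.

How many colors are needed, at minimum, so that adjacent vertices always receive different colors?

A, B, C, F, H, I are mutually adjacent (a clique of size 6), so at least 6 colors are needed.
6 colors suffice: color 1 → {H}; color 2 → {A}; color 3 → {D, I}; color 4 → {E, F}; color 5 → {B, G}; color 6 → {C}. No two adjacent vertices share a color.

6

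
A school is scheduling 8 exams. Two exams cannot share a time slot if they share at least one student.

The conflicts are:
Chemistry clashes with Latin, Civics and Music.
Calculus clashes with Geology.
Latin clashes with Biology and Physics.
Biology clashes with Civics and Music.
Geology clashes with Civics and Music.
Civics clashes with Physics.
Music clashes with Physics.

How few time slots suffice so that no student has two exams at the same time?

2

Chemistry and Music conflict, so at least 2 time slots are needed.
2 time slots suffice: time slot 1 → {Calculus, Latin, Civics, Music}; time slot 2 → {Chemistry, Biology, Geology, Physics}. Every pair that conflicts lands in different time slots.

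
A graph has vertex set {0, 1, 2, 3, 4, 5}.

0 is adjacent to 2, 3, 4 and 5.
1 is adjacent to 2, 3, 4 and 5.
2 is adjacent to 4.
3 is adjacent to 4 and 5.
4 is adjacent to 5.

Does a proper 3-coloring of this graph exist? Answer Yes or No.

1, 3, 4, 5 are mutually adjacent (a clique of size 4), so at least 4 colors are needed.
So 3 colors are not enough.

No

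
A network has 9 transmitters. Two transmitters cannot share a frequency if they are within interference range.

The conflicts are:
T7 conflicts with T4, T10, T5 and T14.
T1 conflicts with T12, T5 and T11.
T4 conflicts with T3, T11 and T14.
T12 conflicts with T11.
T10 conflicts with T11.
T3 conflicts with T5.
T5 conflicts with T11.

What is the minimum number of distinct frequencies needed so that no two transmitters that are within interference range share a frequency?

T7, T4, T14 all conflict with each other, so at least 3 frequencies are needed.
Using 3 frequencies: T7=1, T1=3, T4=2, T12=2, T10=2, T3=1, T5=2, T11=1, T14=3. Each listed conflict is separated.

3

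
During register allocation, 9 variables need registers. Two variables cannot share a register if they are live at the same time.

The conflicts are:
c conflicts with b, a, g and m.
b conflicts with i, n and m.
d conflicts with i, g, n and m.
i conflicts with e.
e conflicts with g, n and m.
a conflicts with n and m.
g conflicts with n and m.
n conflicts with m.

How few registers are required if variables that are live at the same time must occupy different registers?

d, g, n, m are mutually in conflict, so at least 4 registers are needed.
A valid assignment using 4 registers: c=2, b=3, d=4, i=1, e=4, a=3, g=3, n=2, m=1. Each listed conflict is separated.

4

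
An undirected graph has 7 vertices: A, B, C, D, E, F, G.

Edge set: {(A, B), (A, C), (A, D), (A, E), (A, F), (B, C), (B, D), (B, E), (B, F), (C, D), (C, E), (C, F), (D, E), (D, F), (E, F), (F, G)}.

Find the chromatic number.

6

A, B, C, D, E, F are pairwise adjacent (a clique of size 6), so at least 6 colors are needed.
One proper 6-coloring: A=4, B=6, C=3, D=2, E=5, F=1, G=2. Every edge joins two different colors.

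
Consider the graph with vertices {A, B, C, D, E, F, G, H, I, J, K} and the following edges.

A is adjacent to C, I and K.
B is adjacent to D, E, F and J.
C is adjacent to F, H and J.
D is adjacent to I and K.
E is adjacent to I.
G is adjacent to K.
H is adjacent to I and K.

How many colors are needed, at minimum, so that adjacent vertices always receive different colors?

D and I are adjacent, so at least 2 colors are needed.
2 colors suffice: A=blue, B=red, C=red, D=blue, E=blue, F=blue, G=blue, H=blue, I=red, J=blue, K=red. Each edge has distinct colors on its endpoints.

2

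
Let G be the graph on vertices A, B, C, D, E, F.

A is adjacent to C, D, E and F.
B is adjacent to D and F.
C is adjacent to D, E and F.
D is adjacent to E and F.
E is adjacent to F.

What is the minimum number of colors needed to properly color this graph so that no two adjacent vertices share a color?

A, C, D, E, F form a clique, so at least 5 colors are needed.
5 colors suffice: color 1 → {D}; color 2 → {F}; color 3 → {A, B}; color 4 → {C}; color 5 → {E}. Every edge joins two different colors.

5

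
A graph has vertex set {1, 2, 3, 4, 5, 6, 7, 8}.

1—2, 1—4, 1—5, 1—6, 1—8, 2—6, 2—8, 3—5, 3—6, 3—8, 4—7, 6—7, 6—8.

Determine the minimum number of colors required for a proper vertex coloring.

4

1, 2, 6, 8 form a clique, so at least 4 colors are needed.
A valid assignment using 4 colors: 1=b, 2=d, 3=b, 4=a, 5=a, 6=a, 7=b, 8=c. Every edge joins two different colors.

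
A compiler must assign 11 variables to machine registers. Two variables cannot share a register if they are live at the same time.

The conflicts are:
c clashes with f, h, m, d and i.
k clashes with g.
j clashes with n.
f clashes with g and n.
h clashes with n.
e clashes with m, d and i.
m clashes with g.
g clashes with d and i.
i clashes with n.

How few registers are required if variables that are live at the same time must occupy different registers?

e and d conflict, so at least 2 registers are needed.
2 registers suffice: c=1, k=2, j=2, f=2, h=2, e=1, m=2, g=1, d=2, i=2, n=1. Each listed conflict is separated.

2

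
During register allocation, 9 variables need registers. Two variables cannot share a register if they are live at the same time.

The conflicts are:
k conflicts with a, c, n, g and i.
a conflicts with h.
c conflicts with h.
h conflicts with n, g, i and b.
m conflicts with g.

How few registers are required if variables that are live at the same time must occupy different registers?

2

c and h conflict, so at least 2 registers are needed.
2 registers suffice: register 1 → {k, h, m}; register 2 → {a, c, n, g, i, b}. Every pair that conflicts lands in different registers.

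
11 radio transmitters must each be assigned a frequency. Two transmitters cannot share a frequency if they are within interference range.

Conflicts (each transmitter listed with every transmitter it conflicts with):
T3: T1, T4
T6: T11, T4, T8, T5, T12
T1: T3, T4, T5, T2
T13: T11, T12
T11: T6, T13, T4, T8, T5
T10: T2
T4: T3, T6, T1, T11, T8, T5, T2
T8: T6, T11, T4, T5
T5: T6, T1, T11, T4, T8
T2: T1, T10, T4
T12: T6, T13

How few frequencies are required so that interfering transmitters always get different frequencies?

T6, T11, T4, T8, T5 pairwise conflict, so at least 5 frequencies are needed.
A valid assignment using 5 frequencies: T3=3, T6=2, T1=2, T13=1, T11=3, T10=1, T4=1, T8=5, T5=4, T2=3, T12=3. Every pair that conflicts lands in different frequencies.

5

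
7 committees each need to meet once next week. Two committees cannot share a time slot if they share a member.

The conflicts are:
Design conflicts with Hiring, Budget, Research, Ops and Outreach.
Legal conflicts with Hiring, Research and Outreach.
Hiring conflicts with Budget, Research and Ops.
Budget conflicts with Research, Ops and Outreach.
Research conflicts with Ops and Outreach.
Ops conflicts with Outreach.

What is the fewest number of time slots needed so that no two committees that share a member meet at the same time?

Design, Budget, Research, Ops, Outreach are mutually in conflict, so at least 5 time slots are needed.
5 time slots suffice: time slot 1 → {Research}; time slot 2 → {Legal, Ops}; time slot 3 → {Hiring, Outreach}; time slot 4 → {Budget}; time slot 5 → {Design}. Each listed conflict is separated.

5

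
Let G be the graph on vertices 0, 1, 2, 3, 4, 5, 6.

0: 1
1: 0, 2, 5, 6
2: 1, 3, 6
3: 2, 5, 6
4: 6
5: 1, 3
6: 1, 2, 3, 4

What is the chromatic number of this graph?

2, 3, 6 are mutually adjacent, so at least 3 colors are needed.
A valid assignment using 3 colors: 0=b, 1=a, 2=c, 3=a, 4=a, 5=b, 6=b. Each edge has distinct colors on its endpoints.

3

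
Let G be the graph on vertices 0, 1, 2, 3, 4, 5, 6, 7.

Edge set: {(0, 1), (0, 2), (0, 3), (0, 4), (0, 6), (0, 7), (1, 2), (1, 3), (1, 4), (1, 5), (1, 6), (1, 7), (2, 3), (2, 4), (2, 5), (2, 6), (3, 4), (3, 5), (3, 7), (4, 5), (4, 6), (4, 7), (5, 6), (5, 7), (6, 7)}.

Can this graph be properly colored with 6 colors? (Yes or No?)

Yes

The chromatic number is 5. 0, 1, 4, 6, 7 are mutually adjacent (a clique of size 5), so at least 5 colors are needed.
One proper 5-coloring: 0=green, 1=red, 2=purple, 3=yellow, 4=blue, 5=green, 6=yellow, 7=purple.
Since 6 ≥ 5, a proper 6-coloring certainly exists.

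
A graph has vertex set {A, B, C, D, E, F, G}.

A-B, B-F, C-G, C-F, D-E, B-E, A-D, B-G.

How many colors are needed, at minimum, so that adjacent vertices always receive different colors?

2

C and F are adjacent, so at least 2 colors are needed.
2 colors suffice: color 1 → {B, C, D}; color 2 → {A, E, F, G}. Each edge has distinct colors on its endpoints.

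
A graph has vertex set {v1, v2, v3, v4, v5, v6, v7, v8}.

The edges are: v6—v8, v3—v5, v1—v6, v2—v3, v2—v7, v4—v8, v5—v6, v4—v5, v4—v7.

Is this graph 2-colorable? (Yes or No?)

The cycle v4-v5-v3-v2-v7-v4 has odd length 5, so it cannot be 2-colored; at least 3 colors are needed.
So 2 colors are not enough.

No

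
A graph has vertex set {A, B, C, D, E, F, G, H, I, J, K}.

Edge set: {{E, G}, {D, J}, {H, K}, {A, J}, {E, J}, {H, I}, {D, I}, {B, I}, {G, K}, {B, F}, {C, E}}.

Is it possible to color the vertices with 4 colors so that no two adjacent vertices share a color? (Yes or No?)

Yes

The chromatic number is 3. The cycle I-H-K-G-E-J-D-I has odd length 7, so it cannot be 2-colored; at least 3 colors are needed.
A valid assignment using 3 colors: A=1, B=2, C=2, D=3, E=1, F=1, G=2, H=2, I=1, J=2, K=1.
Since 4 ≥ 3, a proper 4-coloring certainly exists.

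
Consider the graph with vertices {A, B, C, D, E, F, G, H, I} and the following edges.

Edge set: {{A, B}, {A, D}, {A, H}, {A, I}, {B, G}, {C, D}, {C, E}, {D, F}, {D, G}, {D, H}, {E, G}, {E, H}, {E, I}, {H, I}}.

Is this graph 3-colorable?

Yes

The chromatic number is 3. E, H, I are pairwise adjacent, so at least 3 colors are needed.
A valid assignment using 3 colors: A=2, B=1, C=3, D=1, E=2, F=2, G=3, H=3, I=1.
That is already a proper 3-coloring.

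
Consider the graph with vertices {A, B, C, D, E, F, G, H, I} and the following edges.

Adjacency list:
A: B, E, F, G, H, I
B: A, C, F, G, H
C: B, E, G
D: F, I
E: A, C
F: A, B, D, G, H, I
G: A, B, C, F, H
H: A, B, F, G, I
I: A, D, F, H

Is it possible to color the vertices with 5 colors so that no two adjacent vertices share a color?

Yes

The chromatic number is 5. A, B, F, G, H form a clique, so at least 5 colors are needed.
One proper 5-coloring: A=2, B=5, C=1, D=2, E=3, F=1, G=3, H=4, I=3.
That is already a proper 5-coloring.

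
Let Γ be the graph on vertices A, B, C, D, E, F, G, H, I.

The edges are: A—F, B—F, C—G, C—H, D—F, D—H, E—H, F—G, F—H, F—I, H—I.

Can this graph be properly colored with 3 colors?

Yes

The chromatic number is 3. F, H, I are mutually adjacent, so at least 3 colors are needed.
One proper 3-coloring: A=blue, B=blue, C=red, D=green, E=red, F=red, G=blue, H=blue, I=green.
That is already a proper 3-coloring.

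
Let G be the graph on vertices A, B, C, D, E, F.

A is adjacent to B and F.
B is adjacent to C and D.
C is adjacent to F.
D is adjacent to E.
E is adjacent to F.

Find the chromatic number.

The cycle F-E-D-B-A-F has odd length 5, so it cannot be 2-colored; at least 3 colors are needed.
3 colors suffice: A=blue, B=red, C=blue, D=blue, E=green, F=red. Every edge joins two different colors.

3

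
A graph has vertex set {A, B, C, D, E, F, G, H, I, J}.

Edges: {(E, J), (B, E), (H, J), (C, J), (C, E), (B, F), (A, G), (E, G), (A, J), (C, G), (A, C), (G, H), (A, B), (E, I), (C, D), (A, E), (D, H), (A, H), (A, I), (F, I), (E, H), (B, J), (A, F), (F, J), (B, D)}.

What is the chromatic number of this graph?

4

A, C, E, G are pairwise adjacent (a clique of size 4), so at least 4 colors are needed.
A valid assignment using 4 colors: A=red, B=yellow, C=yellow, D=red, E=blue, F=blue, G=green, H=yellow, I=green, J=green. Each edge has distinct colors on its endpoints.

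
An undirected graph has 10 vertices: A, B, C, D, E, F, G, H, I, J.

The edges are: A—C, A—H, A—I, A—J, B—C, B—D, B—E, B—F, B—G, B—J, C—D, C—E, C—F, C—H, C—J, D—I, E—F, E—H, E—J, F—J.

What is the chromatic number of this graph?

B, C, E, F, J are pairwise adjacent (a clique of size 5), so at least 5 colors are needed.
One proper 5-coloring: A=blue, B=blue, C=red, D=green, E=yellow, F=purple, G=red, H=green, I=red, J=green. Each edge has distinct colors on its endpoints.

5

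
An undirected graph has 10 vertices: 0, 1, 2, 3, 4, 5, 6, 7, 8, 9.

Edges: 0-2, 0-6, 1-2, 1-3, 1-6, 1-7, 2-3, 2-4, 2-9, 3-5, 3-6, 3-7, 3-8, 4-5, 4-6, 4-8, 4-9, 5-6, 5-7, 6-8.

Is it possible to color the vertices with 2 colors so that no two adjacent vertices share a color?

No

3, 5, 7 are mutually adjacent, so at least 3 colors are needed.
So 2 colors are not enough.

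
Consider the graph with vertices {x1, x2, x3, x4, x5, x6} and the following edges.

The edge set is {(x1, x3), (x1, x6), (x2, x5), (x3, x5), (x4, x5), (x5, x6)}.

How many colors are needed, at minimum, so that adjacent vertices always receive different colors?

x5 and x6 are adjacent, so at least 2 colors are needed.
2 colors suffice: color R → {x1, x5}; color B → {x2, x3, x4, x6}. Every edge joins two different colors.

2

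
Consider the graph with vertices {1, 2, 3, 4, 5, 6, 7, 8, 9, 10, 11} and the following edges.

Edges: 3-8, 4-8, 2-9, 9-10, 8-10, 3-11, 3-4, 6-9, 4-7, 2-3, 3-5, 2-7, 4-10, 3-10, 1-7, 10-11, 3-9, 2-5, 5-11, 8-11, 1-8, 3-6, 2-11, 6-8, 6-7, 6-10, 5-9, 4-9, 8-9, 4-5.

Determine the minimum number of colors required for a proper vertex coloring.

3, 6, 8, 9, 10 are mutually adjacent (a clique of size 5), so at least 5 colors are needed.
5 colors suffice: 1=b, 2=d, 3=a, 4=e, 5=c, 6=e, 7=a, 8=c, 9=b, 10=d, 11=b. Each edge has distinct colors on its endpoints.

5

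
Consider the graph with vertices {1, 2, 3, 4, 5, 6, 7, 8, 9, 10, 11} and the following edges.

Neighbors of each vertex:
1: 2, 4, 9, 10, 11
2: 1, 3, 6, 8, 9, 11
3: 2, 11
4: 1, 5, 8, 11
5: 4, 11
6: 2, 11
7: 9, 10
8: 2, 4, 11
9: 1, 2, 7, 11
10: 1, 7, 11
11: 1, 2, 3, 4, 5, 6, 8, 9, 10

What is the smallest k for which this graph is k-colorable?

4

1, 2, 9, 11 form a clique, so at least 4 colors are needed.
4 colors suffice: 1=green, 2=blue, 3=green, 4=blue, 5=green, 6=green, 7=red, 8=green, 9=yellow, 10=blue, 11=red. Every edge joins two different colors.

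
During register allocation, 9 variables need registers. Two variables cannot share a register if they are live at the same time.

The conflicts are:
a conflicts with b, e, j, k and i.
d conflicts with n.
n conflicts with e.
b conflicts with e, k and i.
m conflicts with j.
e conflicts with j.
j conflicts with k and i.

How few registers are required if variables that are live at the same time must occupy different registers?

a, j, i pairwise conflict, so at least 3 registers are needed.
3 registers suffice: register 1 → {n, b, j}; register 2 → {a, d, m}; register 3 → {e, k, i}. Each listed conflict is separated.

3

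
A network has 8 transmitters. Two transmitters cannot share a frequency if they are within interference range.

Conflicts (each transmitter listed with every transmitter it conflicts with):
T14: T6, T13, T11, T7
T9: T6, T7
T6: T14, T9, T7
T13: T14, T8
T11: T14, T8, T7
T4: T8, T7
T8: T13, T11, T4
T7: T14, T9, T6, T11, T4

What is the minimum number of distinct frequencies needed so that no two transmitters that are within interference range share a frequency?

T14, T11, T7 are mutually in conflict, so at least 3 frequencies are needed.
3 frequencies suffice: frequency 1 → {T8, T7}; frequency 2 → {T14, T9, T4}; frequency 3 → {T6, T13, T11}. Each listed conflict is separated.

3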